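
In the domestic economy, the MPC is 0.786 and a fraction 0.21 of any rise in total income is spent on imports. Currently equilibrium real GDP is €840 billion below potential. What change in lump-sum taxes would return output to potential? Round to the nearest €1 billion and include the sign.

Spending multiplier = 1/(1 − c + m) = 1/(1 − 0.786 + 0.21) = 1/0.424 ≈ 2.358.
Tax multiplier = −c·k = −0.786/0.424 ≈ −1.854. Need ΔY = +€840 billion, so ΔT = ΔY/(−c·k) = −(+€840 billion) × 0.424 / 0.786 ≈ −€453 billion.
The government should cut lump-sum taxes by €453 billion.

−€453 billion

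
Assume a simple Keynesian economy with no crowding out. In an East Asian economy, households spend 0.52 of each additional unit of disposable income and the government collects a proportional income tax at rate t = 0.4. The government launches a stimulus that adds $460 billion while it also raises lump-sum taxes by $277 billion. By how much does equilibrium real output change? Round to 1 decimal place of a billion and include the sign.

Expenditure multiplier = 1/(1 − c(1−t)) = 1/(1 − 0.52×0.6) = 1/0.688 ≈ 1.453.
ΔG contributes k·ΔG = (+$460 billion) / 0.688 ≈ +$668.6 billion.
ΔT of +$277 billion changes first-round spending by −c·ΔT = −$144.04 billion, contributing k·(−c·ΔT) = (−$144.04 billion) / 0.688 ≈ −$209.4 billion.
Net ΔY = k(ΔG − c·ΔT) = (+$315.96 billion) / 0.688 ≈ +$459.2 billion.

+$459.2 billion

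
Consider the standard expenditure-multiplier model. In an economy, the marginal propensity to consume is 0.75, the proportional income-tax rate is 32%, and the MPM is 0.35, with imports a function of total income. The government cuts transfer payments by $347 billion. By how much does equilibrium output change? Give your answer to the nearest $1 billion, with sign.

−$310 billion

The transfer change shifts disposable income by −$347 billion, so first-round consumption changes by c·ΔTR = 0.75 × (−$347 billion) = −$260.25 billion.
Expenditure multiplier = 1/(1 − c(1−t) + m) = 1/(1 − 0.75×0.68 + 0.35) = 1/0.84 ≈ 1.19.
The transfer multiplier is c × k ≈ 0.893, so ΔY = k × (c·ΔTR) = (−$260.25 billion) / 0.84 ≈ −$310 billion.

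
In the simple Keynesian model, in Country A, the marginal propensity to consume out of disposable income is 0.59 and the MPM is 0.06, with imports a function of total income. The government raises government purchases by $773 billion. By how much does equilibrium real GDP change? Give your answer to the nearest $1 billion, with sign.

Government-spending multiplier = 1/(1 − c + m) = 1/(1 − 0.59 + 0.06) = 1/0.47 ≈ 2.128.
ΔY = k × ΔG = (+$773 billion) / 0.47 ≈ +$1,645 billion.

+$1,645 billion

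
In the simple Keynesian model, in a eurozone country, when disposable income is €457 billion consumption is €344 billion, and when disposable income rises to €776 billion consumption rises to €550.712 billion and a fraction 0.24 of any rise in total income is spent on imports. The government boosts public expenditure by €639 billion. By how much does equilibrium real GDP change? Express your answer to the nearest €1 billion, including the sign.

MPC = ΔC/ΔYd = (550.712 − 344)/(776 − 457) = 206.712/319 = 0.648.
Expenditure multiplier = 1/(1 − c + m) = 1/(1 − 0.648 + 0.24) = 1/0.592 ≈ 1.689.
ΔY = k × ΔG = (+€639 billion) / 0.592 ≈ +€1,079 billion.

+€1,079 billion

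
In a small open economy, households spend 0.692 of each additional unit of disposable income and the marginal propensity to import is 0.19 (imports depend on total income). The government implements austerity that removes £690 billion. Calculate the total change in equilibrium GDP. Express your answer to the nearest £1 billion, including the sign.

−£1,386 billion

Government-spending multiplier = 1/(1 − c + m) = 1/(1 − 0.692 + 0.19) = 1/0.498 ≈ 2.008.
ΔY = k × ΔG = (−£690 billion) / 0.498 ≈ −£1,386 billion.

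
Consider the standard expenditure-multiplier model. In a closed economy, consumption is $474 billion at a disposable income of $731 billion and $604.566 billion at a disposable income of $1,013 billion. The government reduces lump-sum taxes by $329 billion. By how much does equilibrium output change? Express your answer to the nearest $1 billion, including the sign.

MPC = ΔC/ΔYd = (604.566 − 474)/(1,013 − 731) = 130.566/282 = 0.463.
A lump-sum tax change of −$329 billion shifts disposable income by +$329 billion; first-round consumption changes by −c × ΔT = −0.463 × (−$329 billion) = +$152.327 billion.
Expenditure multiplier = 1/(1 − MPC) = 1/(1 − 0.463) = 1/0.537 ≈ 1.862.
The tax multiplier is −c × k ≈ −0.862, so ΔY = k × (−c·ΔT) = (+$152.327 billion) / 0.537 ≈ +$284 billion.

+$284 billion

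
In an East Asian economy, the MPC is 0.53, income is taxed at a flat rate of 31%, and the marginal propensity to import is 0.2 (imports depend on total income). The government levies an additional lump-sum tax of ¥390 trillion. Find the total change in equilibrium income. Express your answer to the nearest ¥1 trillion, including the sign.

−¥248 trillion

A lump-sum tax change of +¥390 trillion shifts disposable income by −¥390 trillion; first-round consumption changes by −c × ΔT = −0.53 × (+¥390 trillion) = −¥206.7 trillion.
Expenditure multiplier = 1/(1 − c(1−t) + m) = 1/(1 − 0.53×0.69 + 0.2) = 1/0.8343 ≈ 1.199.
The tax multiplier is −c × k ≈ −0.635, so ΔY = k × (−c·ΔT) = (−¥206.7 trillion) / 0.8343 ≈ −¥248 trillion.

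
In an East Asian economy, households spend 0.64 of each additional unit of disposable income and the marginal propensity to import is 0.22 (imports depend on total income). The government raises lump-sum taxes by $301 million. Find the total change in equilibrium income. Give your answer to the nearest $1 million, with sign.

−$332 million

A lump-sum tax change of +$301 million shifts disposable income by −$301 million; first-round consumption changes by −c × ΔT = −0.64 × (+$301 million) = −$192.64 million.
Expenditure multiplier = 1/(1 − c + m) = 1/(1 − 0.64 + 0.22) = 1/0.58 ≈ 1.724.
The tax multiplier is −c × k ≈ −1.103, so ΔY = k × (−c·ΔT) = (−$192.64 million) / 0.58 ≈ −$332 million.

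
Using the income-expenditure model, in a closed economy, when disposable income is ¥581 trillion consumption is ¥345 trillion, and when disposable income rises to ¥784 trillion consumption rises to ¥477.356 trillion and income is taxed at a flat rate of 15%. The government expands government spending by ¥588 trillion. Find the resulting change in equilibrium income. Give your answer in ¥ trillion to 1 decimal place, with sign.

MPC = ΔC/ΔYd = (477.356 − 345)/(784 − 581) = 132.356/203 = 0.652.
Expenditure multiplier = 1/(1 − c(1−t)) = 1/(1 − 0.652×0.85) = 1/0.4458 ≈ 2.243.
ΔY = k × ΔG = (+¥588 trillion) / 0.4458 ≈ +¥1,319 trillion.

+¥1,319.0 trillion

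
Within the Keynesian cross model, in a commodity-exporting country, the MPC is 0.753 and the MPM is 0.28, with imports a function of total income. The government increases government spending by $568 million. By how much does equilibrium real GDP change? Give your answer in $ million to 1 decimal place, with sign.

+$1,077.8 million

Expenditure multiplier = 1/(1 − c + m) = 1/(1 − 0.753 + 0.28) = 1/0.527 ≈ 1.898.
ΔY = k × ΔG = (+$568 million) / 0.527 ≈ +$1,077.8 million.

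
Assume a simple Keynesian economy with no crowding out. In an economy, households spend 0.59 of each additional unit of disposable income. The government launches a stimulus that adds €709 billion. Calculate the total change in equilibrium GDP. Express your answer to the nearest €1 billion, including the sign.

Expenditure multiplier = 1/(1 − MPC) = 1/(1 − 0.59) = 1/0.41 ≈ 2.439.
ΔY = k × ΔG = (+€709 billion) / 0.41 ≈ +€1,729 billion.

+€1,729 billion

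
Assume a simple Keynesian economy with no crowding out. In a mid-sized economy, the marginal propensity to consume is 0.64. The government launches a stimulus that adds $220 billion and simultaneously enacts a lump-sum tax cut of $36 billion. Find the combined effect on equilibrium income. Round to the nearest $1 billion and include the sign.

+$675 billion

Expenditure multiplier = 1/(1 − MPC) = 1/(1 − 0.64) = 1/0.36 ≈ 2.778.
ΔG contributes k·ΔG = (+$220 billion) / 0.36 ≈ +$611.1 billion.
ΔT of −$36 billion changes first-round spending by −c·ΔT = +$23.04 billion, contributing k·(−c·ΔT) = (+$23.04 billion) / 0.36 = +$64 billion.
Net ΔY = k(ΔG − c·ΔT) = (+$243.04 billion) / 0.36 ≈ +$675 billion.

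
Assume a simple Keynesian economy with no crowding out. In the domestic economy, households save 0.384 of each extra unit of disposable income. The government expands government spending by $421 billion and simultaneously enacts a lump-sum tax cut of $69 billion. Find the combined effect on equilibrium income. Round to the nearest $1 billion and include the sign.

+$1,207 billion

MPC = 1 − MPS = 1 − 0.384 = 0.616.
Expenditure multiplier = 1/(1 − MPC) = 1/(1 − 0.616) = 1/0.384 ≈ 2.604.
ΔG contributes k·ΔG = (+$421 billion) / 0.384 ≈ +$1,096.4 billion.
ΔT of −$69 billion changes first-round spending by −c·ΔT = +$42.504 billion, contributing k·(−c·ΔT) = (+$42.504 billion) / 0.384 ≈ +$110.7 billion.
Net ΔY = k(ΔG − c·ΔT) = (+$463.504 billion) / 0.384 ≈ +$1,207 billion.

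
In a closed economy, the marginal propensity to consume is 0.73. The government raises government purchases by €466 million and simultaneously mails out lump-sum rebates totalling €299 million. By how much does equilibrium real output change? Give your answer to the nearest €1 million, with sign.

+€2,534 million

Expenditure multiplier = 1/(1 − MPC) = 1/(1 − 0.73) = 1/0.27 ≈ 3.704.
ΔG contributes k·ΔG = (+€466 million) / 0.27 ≈ +€1,725.9 million.
ΔT of −€299 million changes first-round spending by −c·ΔT = +€218.27 million, contributing k·(−c·ΔT) = (+€218.27 million) / 0.27 ≈ +€808.4 million.
Net ΔY = k(ΔG − c·ΔT) = (+€684.27 million) / 0.27 ≈ +€2,534 million.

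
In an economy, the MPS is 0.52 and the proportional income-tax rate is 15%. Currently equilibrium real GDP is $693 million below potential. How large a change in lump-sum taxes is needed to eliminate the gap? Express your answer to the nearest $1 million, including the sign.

MPC = 1 − MPS = 1 − 0.52 = 0.48.
Spending multiplier = 1/(1 − c(1−t)) = 1/(1 − 0.48×0.85) = 1/0.592 ≈ 1.689.
Tax multiplier = −c·k = −0.48/0.592 ≈ −0.811. Need ΔY = +$693 million, so ΔT = ΔY/(−c·k) = −(+$693 million) × 0.592 / 0.48 ≈ −$855 million.
The government should cut lump-sum taxes by $855 million.

−$855 million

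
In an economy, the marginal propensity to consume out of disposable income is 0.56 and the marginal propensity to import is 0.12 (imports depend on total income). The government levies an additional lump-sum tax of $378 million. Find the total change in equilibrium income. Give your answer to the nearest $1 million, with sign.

−$378 million

A lump-sum tax change of +$378 million shifts disposable income by −$378 million; first-round consumption changes by −c × ΔT = −0.56 × (+$378 million) = −$211.68 million.
Expenditure multiplier = 1/(1 − c + m) = 1/(1 − 0.56 + 0.12) = 1/0.56 ≈ 1.786.
The tax multiplier is −c × k = −1, so ΔY = k × (−c·ΔT) = (−$211.68 million) / 0.56 = −$378 million.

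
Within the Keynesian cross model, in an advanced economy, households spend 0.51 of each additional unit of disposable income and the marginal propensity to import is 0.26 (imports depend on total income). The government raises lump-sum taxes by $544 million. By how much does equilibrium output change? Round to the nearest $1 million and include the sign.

A lump-sum tax change of +$544 million shifts disposable income by −$544 million; first-round consumption changes by −c × ΔT = −0.51 × (+$544 million) = −$277.44 million.
Expenditure multiplier = 1/(1 − c + m) = 1/(1 − 0.51 + 0.26) = 1/0.75 ≈ 1.333.
The tax multiplier is −c × k = −0.68, so ΔY = k × (−c·ΔT) = (−$277.44 million) / 0.75 ≈ −$370 million.

−$370 million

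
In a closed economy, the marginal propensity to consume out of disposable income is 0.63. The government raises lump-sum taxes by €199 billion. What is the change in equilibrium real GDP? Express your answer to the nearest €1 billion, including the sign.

A lump-sum tax change of +€199 billion shifts disposable income by −€199 billion; first-round consumption changes by −c × ΔT = −0.63 × (+€199 billion) = −€125.37 billion.
Expenditure multiplier = 1/(1 − MPC) = 1/(1 − 0.63) = 1/0.37 ≈ 2.703.
The tax multiplier is −c × k ≈ −1.703, so ΔY = k × (−c·ΔT) = (−€125.37 billion) / 0.37 ≈ −€339 billion.

−€339 billion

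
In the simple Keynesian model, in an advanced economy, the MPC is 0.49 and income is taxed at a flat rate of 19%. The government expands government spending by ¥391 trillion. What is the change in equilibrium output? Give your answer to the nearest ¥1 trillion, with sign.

+¥648 trillion

Expenditure multiplier = 1/(1 − c(1−t)) = 1/(1 − 0.49×0.81) = 1/0.6031 ≈ 1.658.
ΔY = k × ΔG = (+¥391 trillion) / 0.6031 ≈ +¥648 trillion.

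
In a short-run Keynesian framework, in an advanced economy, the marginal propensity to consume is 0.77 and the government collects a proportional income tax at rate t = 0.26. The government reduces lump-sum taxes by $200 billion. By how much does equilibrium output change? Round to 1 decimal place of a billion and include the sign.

+$358.0 billion

A lump-sum tax change of −$200 billion shifts disposable income by +$200 billion; first-round consumption changes by −c × ΔT = −0.77 × (−$200 billion) = +$154 billion.
Expenditure multiplier = 1/(1 − c(1−t)) = 1/(1 − 0.77×0.74) = 1/0.4302 ≈ 2.325.
The tax multiplier is −c × k ≈ −1.79, so ΔY = k × (−c·ΔT) = (+$154 billion) / 0.4302 ≈ +$358 billion.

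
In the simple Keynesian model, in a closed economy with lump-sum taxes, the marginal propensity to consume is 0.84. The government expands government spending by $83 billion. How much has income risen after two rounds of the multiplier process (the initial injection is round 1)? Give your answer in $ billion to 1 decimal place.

$152.7 billion

Round 1 adds ΔG = $83 billion; each later round is MPC = 0.84 times the previous.
After 2 rounds: 83 + 69.72 = ΔG·(1 − c^2)/(1 − c) = 83 × (1 − 0.7056)/0.16 ≈ $152.7 billion.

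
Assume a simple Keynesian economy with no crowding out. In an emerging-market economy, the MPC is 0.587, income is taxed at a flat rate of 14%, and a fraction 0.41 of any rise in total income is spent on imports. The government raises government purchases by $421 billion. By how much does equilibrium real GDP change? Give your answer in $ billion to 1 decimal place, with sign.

Government-spending multiplier = 1/(1 − c(1−t) + m) = 1/(1 − 0.587×0.86 + 0.41) = 1/0.90518 ≈ 1.105.
ΔY = k × ΔG = (+$421 billion) / 0.90518 ≈ +$465.1 billion.

+$465.1 billion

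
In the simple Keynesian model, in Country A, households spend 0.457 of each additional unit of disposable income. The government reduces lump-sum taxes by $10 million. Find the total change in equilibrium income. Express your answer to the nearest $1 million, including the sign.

+$8 million

A lump-sum tax change of −$10 million shifts disposable income by +$10 million; first-round consumption changes by −c × ΔT = −0.457 × (−$10 million) = +$4.57 million.
Expenditure multiplier = 1/(1 − MPC) = 1/(1 − 0.457) = 1/0.543 ≈ 1.842.
The tax multiplier is −c × k ≈ −0.842, so ΔY = k × (−c·ΔT) = (+$4.57 million) / 0.543 ≈ +$8 million.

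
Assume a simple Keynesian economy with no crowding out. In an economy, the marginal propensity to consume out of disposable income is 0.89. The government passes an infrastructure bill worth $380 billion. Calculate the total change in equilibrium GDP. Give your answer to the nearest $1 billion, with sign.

Spending multiplier = 1/(1 − MPC) = 1/(1 − 0.89) = 1/0.11 ≈ 9.091.
ΔY = k × ΔG = (+$380 billion) / 0.11 ≈ +$3,455 billion.

+$3,455 billion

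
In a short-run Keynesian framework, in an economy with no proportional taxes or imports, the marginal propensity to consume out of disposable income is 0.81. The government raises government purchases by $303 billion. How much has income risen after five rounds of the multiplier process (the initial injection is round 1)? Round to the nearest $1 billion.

$1,039 billion

Round 1 adds ΔG = $303 billion; each later round is MPC = 0.81 times the previous.
After 5 rounds: 303 + 245.43 + 198.7983 + 161.026623 + 130.43156463 = ΔG·(1 − c^5)/(1 − c) = 303 × (1 − 0.3486784401)/0.19 ≈ $1,039 billion.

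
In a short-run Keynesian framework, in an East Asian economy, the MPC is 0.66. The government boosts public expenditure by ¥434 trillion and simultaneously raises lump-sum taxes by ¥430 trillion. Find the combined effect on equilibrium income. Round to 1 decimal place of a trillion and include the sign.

+¥441.8 trillion

Expenditure multiplier = 1/(1 − MPC) = 1/(1 − 0.66) = 1/0.34 ≈ 2.941.
ΔG contributes k·ΔG = (+¥434 trillion) / 0.34 ≈ +¥1,276.5 trillion.
ΔT of +¥430 trillion changes first-round spending by −c·ΔT = −¥283.8 trillion, contributing k·(−c·ΔT) = (−¥283.8 trillion) / 0.34 ≈ −¥834.7 trillion.
Net ΔY = k(ΔG − c·ΔT) = (+¥150.2 trillion) / 0.34 ≈ +¥441.8 trillion.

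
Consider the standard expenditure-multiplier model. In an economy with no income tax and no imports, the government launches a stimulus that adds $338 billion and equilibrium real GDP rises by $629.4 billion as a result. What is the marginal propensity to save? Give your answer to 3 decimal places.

Implied spending multiplier k = ΔY/ΔG = 629.4/338 ≈ 1.8621.
Since k = 1/(1 − MPC), MPC = 1 − 1/k = 1 − ΔG/ΔY = 1 − 338/629.4 ≈ 0.463.
MPS = 1 − MPC = 0.537.

0.537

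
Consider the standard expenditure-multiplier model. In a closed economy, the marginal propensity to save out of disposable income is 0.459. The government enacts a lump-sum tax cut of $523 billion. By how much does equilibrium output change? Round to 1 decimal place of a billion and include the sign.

+$616.4 billion

MPC = 1 − MPS = 1 − 0.459 = 0.541.
A lump-sum tax change of −$523 billion shifts disposable income by +$523 billion; first-round consumption changes by −c × ΔT = −0.541 × (−$523 billion) = +$282.943 billion.
Expenditure multiplier = 1/(1 − MPC) = 1/(1 − 0.541) = 1/0.459 ≈ 2.179.
The tax multiplier is −c × k ≈ −1.179, so ΔY = k × (−c·ΔT) = (+$282.943 billion) / 0.459 ≈ +$616.4 billion.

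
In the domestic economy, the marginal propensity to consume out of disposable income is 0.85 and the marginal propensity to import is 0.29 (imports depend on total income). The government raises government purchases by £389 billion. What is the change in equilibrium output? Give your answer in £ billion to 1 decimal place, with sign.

+£884.1 billion

Spending multiplier = 1/(1 − c + m) = 1/(1 − 0.85 + 0.29) = 1/0.44 ≈ 2.273.
ΔY = k × ΔG = (+£389 billion) / 0.44 ≈ +£884.1 billion.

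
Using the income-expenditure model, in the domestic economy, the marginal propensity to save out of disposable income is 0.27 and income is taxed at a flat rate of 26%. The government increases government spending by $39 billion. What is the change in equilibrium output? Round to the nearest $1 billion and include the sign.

MPC = 1 − MPS = 1 − 0.27 = 0.73.
Expenditure multiplier = 1/(1 − c(1−t)) = 1/(1 − 0.73×0.74) = 1/0.4598 ≈ 2.175.
ΔY = k × ΔG = (+$39 billion) / 0.4598 ≈ +$85 billion.

+$85 billion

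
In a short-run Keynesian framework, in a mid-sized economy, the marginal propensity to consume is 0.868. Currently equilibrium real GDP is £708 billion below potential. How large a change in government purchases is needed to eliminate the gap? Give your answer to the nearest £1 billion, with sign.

Spending multiplier = 1/(1 − MPC) = 1/(1 − 0.868) = 1/0.132 ≈ 7.576.
Need ΔY = +£708 billion, so ΔG = ΔY/k = (+£708 billion) × 0.132 ≈ +£93 billion.
The government should increase government purchases by £93 billion.

+£93 billion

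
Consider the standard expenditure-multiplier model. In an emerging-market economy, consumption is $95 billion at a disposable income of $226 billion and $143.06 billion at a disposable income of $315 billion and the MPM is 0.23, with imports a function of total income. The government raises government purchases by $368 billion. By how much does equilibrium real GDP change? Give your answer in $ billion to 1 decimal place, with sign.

MPC = ΔC/ΔYd = (143.06 − 95)/(315 − 226) = 48.06/89 = 0.54.
Government-spending multiplier = 1/(1 − c + m) = 1/(1 − 0.54 + 0.23) = 1/0.69 ≈ 1.449.
ΔY = k × ΔG = (+$368 billion) / 0.69 ≈ +$533.3 billion.

+$533.3 billion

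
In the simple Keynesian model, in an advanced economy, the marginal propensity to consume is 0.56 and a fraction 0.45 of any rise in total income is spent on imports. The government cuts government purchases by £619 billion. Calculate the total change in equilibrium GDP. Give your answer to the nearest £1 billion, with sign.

Government-spending multiplier = 1/(1 − c + m) = 1/(1 − 0.56 + 0.45) = 1/0.89 ≈ 1.124.
ΔY = k × ΔG = (−£619 billion) / 0.89 ≈ −£696 billion.

−£696 billion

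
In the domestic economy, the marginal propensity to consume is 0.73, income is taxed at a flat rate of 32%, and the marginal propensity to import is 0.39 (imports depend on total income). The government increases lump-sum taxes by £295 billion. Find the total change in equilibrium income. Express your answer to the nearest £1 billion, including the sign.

−£241 billion

A lump-sum tax change of +£295 billion shifts disposable income by −£295 billion; first-round consumption changes by −c × ΔT = −0.73 × (+£295 billion) = −£215.35 billion.
Expenditure multiplier = 1/(1 − c(1−t) + m) = 1/(1 − 0.73×0.68 + 0.39) = 1/0.8936 ≈ 1.119.
The tax multiplier is −c × k ≈ −0.817, so ΔY = k × (−c·ΔT) = (−£215.35 billion) / 0.8936 ≈ −£241 billion.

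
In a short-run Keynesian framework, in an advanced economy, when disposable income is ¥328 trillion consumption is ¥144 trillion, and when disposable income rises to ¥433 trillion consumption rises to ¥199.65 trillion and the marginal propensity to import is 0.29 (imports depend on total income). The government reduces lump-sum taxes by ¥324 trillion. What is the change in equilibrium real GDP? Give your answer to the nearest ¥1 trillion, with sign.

MPC = ΔC/ΔYd = (199.65 − 144)/(433 − 328) = 55.65/105 = 0.53.
A lump-sum tax change of −¥324 trillion shifts disposable income by +¥324 trillion; first-round consumption changes by −c × ΔT = −0.53 × (−¥324 trillion) = +¥171.72 trillion.
Expenditure multiplier = 1/(1 − c + m) = 1/(1 − 0.53 + 0.29) = 1/0.76 ≈ 1.316.
The tax multiplier is −c × k ≈ −0.697, so ΔY = k × (−c·ΔT) = (+¥171.72 trillion) / 0.76 ≈ +¥226 trillion.

+¥226 trillion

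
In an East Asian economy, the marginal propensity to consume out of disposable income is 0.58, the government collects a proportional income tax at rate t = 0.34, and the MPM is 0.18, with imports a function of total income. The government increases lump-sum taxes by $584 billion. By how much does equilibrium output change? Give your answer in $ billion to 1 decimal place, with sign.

−$424.9 billion

A lump-sum tax change of +$584 billion shifts disposable income by −$584 billion; first-round consumption changes by −c × ΔT = −0.58 × (+$584 billion) = −$338.72 billion.
Expenditure multiplier = 1/(1 − c(1−t) + m) = 1/(1 − 0.58×0.66 + 0.18) = 1/0.7972 ≈ 1.254.
The tax multiplier is −c × k ≈ −0.728, so ΔY = k × (−c·ΔT) = (−$338.72 billion) / 0.7972 ≈ −$424.9 billion.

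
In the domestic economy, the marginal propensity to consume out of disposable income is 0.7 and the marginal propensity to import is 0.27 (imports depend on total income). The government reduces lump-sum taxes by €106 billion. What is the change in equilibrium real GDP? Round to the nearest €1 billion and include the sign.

A lump-sum tax change of −€106 billion shifts disposable income by +€106 billion; first-round consumption changes by −c × ΔT = −0.7 × (−€106 billion) = +€74.2 billion.
Expenditure multiplier = 1/(1 − c + m) = 1/(1 − 0.7 + 0.27) = 1/0.57 ≈ 1.754.
The tax multiplier is −c × k ≈ −1.228, so ΔY = k × (−c·ΔT) = (+€74.2 billion) / 0.57 ≈ +€130 billion.

+€130 billion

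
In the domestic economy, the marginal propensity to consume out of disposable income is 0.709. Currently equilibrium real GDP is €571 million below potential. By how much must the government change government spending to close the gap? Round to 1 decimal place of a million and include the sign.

+€166.2 million

Spending multiplier = 1/(1 − MPC) = 1/(1 − 0.709) = 1/0.291 ≈ 3.436.
Need ΔY = +€571 million, so ΔG = ΔY/k = (+€571 million) × 0.291 ≈ +€166.2 million.
The government should increase government spending by €166.2 million.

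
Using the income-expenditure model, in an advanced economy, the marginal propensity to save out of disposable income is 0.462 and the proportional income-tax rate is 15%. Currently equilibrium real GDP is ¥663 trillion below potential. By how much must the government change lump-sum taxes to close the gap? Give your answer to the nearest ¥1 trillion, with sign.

MPC = 1 − MPS = 1 − 0.462 = 0.538.
Spending multiplier = 1/(1 − c(1−t)) = 1/(1 − 0.538×0.85) = 1/0.5427 ≈ 1.843.
Tax multiplier = −c·k = −0.538/0.5427 ≈ −0.991. Need ΔY = +¥663 trillion, so ΔT = ΔY/(−c·k) = −(+¥663 trillion) × 0.5427 / 0.538 ≈ −¥669 trillion.
The government should cut lump-sum taxes by ¥669 trillion.

−¥669 trillion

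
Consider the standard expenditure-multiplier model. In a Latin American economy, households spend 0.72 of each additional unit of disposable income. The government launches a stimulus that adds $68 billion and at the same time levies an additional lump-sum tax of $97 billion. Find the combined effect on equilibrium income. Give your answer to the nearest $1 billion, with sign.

Expenditure multiplier = 1/(1 − MPC) = 1/(1 − 0.72) = 1/0.28 ≈ 3.571.
ΔG contributes k·ΔG = (+$68 billion) / 0.28 ≈ +$242.9 billion.
ΔT of +$97 billion changes first-round spending by −c·ΔT = −$69.84 billion, contributing k·(−c·ΔT) = (−$69.84 billion) / 0.28 ≈ −$249.4 billion.
Net ΔY = k(ΔG − c·ΔT) = (−$1.84 billion) / 0.28 ≈ −$7 billion.

−$7 billion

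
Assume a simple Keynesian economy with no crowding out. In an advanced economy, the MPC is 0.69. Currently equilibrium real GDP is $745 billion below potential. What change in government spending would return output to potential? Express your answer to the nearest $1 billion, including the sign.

+$231 billion

Spending multiplier = 1/(1 − MPC) = 1/(1 − 0.69) = 1/0.31 ≈ 3.226.
Need ΔY = +$745 billion, so ΔG = ΔY/k = (+$745 billion) × 0.31 ≈ +$231 billion.
The government should increase government spending by $231 billion.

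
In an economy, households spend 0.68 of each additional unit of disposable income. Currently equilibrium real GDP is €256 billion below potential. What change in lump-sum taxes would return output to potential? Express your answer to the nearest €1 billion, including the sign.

−€120 billion

Spending multiplier = 1/(1 − MPC) = 1/(1 − 0.68) = 1/0.32 = 3.125.
Tax multiplier = −c·k = −0.68/0.32 = −2.125. Need ΔY = +€256 billion, so ΔT = ΔY/(−c·k) = −(+€256 billion) × 0.32 / 0.68 ≈ −€120 billion.
The government should cut lump-sum taxes by €120 billion.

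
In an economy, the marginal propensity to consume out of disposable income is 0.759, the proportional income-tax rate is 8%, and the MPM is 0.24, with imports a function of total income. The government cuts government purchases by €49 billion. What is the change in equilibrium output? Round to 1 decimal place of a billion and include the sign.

Expenditure multiplier = 1/(1 − c(1−t) + m) = 1/(1 − 0.759×0.92 + 0.24) = 1/0.54172 ≈ 1.846.
ΔY = k × ΔG = (−€49 billion) / 0.54172 ≈ −€90.5 billion.

−€90.5 billion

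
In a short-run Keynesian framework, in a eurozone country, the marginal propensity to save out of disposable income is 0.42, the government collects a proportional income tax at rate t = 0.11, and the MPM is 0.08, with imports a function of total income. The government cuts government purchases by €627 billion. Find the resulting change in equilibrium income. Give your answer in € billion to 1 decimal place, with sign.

MPC = 1 − MPS = 1 − 0.42 = 0.58.
Expenditure multiplier = 1/(1 − c(1−t) + m) = 1/(1 − 0.58×0.89 + 0.08) = 1/0.5638 ≈ 1.774.
ΔY = k × ΔG = (−€627 billion) / 0.5638 ≈ −€1,112.1 billion.

−€1,112.1 billion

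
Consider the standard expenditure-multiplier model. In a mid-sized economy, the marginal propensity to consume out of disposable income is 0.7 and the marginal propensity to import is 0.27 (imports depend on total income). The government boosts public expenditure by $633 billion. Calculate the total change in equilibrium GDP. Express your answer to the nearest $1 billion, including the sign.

+$1,111 billion

Expenditure multiplier = 1/(1 − c + m) = 1/(1 − 0.7 + 0.27) = 1/0.57 ≈ 1.754.
ΔY = k × ΔG = (+$633 billion) / 0.57 ≈ +$1,111 billion.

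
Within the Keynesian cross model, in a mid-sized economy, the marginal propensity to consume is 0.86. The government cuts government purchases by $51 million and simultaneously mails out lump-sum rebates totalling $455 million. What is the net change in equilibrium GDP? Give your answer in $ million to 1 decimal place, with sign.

+$2,430.7 million

Expenditure multiplier = 1/(1 − MPC) = 1/(1 − 0.86) = 1/0.14 ≈ 7.143.
ΔG contributes k·ΔG = (−$51 million) / 0.14 ≈ −$364.3 million.
ΔT of −$455 million changes first-round spending by −c·ΔT = +$391.3 million, contributing k·(−c·ΔT) = (+$391.3 million) / 0.14 = +$2,795 million.
Net ΔY = k(ΔG − c·ΔT) = (+$340.3 million) / 0.14 ≈ +$2,430.7 million.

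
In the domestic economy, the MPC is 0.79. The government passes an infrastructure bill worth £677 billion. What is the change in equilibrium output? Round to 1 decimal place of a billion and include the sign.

+£3,223.8 billion

Spending multiplier = 1/(1 − MPC) = 1/(1 − 0.79) = 1/0.21 ≈ 4.762.
ΔY = k × ΔG = (+£677 billion) / 0.21 ≈ +£3,223.8 billion.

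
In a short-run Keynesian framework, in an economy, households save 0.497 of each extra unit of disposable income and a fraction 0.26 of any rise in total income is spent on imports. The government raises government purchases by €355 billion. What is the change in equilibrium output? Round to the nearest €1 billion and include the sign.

+€469 billion

MPC = 1 − MPS = 1 − 0.497 = 0.503.
Spending multiplier = 1/(1 − c + m) = 1/(1 − 0.503 + 0.26) = 1/0.757 ≈ 1.321.
ΔY = k × ΔG = (+€355 billion) / 0.757 ≈ +€469 billion.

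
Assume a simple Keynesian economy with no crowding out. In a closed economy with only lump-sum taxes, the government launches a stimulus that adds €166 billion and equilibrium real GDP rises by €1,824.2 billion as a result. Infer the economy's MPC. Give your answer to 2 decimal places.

Implied spending multiplier k = ΔY/ΔG = 1,824.2/166 ≈ 10.9892.
Since k = 1/(1 − MPC), MPC = 1 − 1/k = 1 − ΔG/ΔY = 1 − 166/1,824.2 ≈ 0.91.

0.91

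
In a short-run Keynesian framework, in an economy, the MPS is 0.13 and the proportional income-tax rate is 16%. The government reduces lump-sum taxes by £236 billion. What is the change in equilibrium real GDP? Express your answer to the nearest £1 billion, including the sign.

MPC = 1 − MPS = 1 − 0.13 = 0.87.
A lump-sum tax change of −£236 billion shifts disposable income by +£236 billion; first-round consumption changes by −c × ΔT = −0.87 × (−£236 billion) = +£205.32 billion.
Expenditure multiplier = 1/(1 − c(1−t)) = 1/(1 − 0.87×0.84) = 1/0.2692 ≈ 3.715.
The tax multiplier is −c × k ≈ −3.232, so ΔY = k × (−c·ΔT) = (+£205.32 billion) / 0.2692 ≈ +£763 billion.

+£763 billion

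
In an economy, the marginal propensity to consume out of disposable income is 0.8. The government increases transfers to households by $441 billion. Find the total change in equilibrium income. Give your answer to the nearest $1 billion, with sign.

The transfer change shifts disposable income by +$441 billion, so first-round consumption changes by c·ΔTR = 0.8 × (+$441 billion) = +$352.8 billion.
Expenditure multiplier = 1/(1 − MPC) = 1/(1 − 0.8) = 1/0.2 = 5.
The transfer multiplier is c × k = 4, so ΔY = k × (c·ΔTR) = (+$352.8 billion) / 0.2 = +$1,764 billion.

+$1,764 billion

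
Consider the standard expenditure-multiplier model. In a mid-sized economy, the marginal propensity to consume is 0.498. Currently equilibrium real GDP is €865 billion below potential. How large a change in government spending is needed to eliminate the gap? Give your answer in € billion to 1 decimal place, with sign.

Spending multiplier = 1/(1 − MPC) = 1/(1 − 0.498) = 1/0.502 ≈ 1.992.
Need ΔY = +€865 billion, so ΔG = ΔY/k = (+€865 billion) × 0.502 ≈ +€434.2 billion.
The government should increase government spending by €434.2 billion.

+€434.2 billion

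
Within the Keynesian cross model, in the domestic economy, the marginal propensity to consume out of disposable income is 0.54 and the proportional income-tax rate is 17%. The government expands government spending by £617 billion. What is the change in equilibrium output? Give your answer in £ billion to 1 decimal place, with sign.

+£1,118.2 billion

Expenditure multiplier = 1/(1 − c(1−t)) = 1/(1 − 0.54×0.83) = 1/0.5518 ≈ 1.812.
ΔY = k × ΔG = (+£617 billion) / 0.5518 ≈ +£1,118.2 billion.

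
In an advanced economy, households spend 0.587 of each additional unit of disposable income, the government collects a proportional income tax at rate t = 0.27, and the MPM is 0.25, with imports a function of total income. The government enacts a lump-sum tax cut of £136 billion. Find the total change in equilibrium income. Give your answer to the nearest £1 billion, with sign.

A lump-sum tax change of −£136 billion shifts disposable income by +£136 billion; first-round consumption changes by −c × ΔT = −0.587 × (−£136 billion) = +£79.832 billion.
Expenditure multiplier = 1/(1 − c(1−t) + m) = 1/(1 − 0.587×0.73 + 0.25) = 1/0.82149 ≈ 1.217.
The tax multiplier is −c × k ≈ −0.715, so ΔY = k × (−c·ΔT) = (+£79.832 billion) / 0.82149 ≈ +£97 billion.

+£97 billion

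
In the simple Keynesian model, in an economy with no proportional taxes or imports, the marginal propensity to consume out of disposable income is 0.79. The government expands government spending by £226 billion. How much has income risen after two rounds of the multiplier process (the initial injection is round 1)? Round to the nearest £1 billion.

Round 1 adds ΔG = £226 billion; each later round is MPC = 0.79 times the previous.
After 2 rounds: 226 + 178.54 = ΔG·(1 − c^2)/(1 − c) = 226 × (1 − 0.6241)/0.21 ≈ £405 billion.

£405 billion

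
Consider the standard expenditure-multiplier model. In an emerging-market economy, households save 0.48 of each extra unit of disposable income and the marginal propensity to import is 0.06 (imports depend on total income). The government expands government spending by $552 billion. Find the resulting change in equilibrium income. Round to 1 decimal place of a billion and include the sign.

+$1,022.2 billion

MPC = 1 − MPS = 1 − 0.48 = 0.52.
Spending multiplier = 1/(1 − c + m) = 1/(1 − 0.52 + 0.06) = 1/0.54 ≈ 1.852.
ΔY = k × ΔG = (+$552 billion) / 0.54 ≈ +$1,022.2 billion.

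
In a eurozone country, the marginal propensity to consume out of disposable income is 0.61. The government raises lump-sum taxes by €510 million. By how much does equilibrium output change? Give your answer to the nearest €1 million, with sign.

A lump-sum tax change of +€510 million shifts disposable income by −€510 million; first-round consumption changes by −c × ΔT = −0.61 × (+€510 million) = −€311.1 million.
Expenditure multiplier = 1/(1 − MPC) = 1/(1 − 0.61) = 1/0.39 ≈ 2.564.
The tax multiplier is −c × k ≈ −1.564, so ΔY = k × (−c·ΔT) = (−€311.1 million) / 0.39 ≈ −€798 million.

−€798 million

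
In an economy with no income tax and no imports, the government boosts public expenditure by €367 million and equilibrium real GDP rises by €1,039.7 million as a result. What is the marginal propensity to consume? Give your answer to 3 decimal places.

0.647

Implied spending multiplier k = ΔY/ΔG = 1,039.7/367 ≈ 2.833.
Since k = 1/(1 − MPC), MPC = 1 − 1/k = 1 − ΔG/ΔY = 1 − 367/1,039.7 ≈ 0.647.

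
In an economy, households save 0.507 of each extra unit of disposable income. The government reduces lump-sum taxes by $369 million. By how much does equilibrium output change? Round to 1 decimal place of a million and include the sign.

MPC = 1 − MPS = 1 − 0.507 = 0.493.
A lump-sum tax change of −$369 million shifts disposable income by +$369 million; first-round consumption changes by −c × ΔT = −0.493 × (−$369 million) = +$181.917 million.
Expenditure multiplier = 1/(1 − MPC) = 1/(1 − 0.493) = 1/0.507 ≈ 1.972.
The tax multiplier is −c × k ≈ −0.972, so ΔY = k × (−c·ΔT) = (+$181.917 million) / 0.507 ≈ +$358.8 million.

+$358.8 million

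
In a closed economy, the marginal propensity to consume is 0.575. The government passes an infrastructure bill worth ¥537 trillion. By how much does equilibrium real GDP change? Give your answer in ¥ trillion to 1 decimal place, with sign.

+¥1,263.5 trillion

Spending multiplier = 1/(1 − MPC) = 1/(1 − 0.575) = 1/0.425 ≈ 2.353.
ΔY = k × ΔG = (+¥537 trillion) / 0.425 ≈ +¥1,263.5 trillion.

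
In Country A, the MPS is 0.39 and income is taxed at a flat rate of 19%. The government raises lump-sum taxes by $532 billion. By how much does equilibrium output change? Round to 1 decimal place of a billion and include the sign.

−$641.5 billion

MPC = 1 − MPS = 1 − 0.39 = 0.61.
A lump-sum tax change of +$532 billion shifts disposable income by −$532 billion; first-round consumption changes by −c × ΔT = −0.61 × (+$532 billion) = −$324.52 billion.
Expenditure multiplier = 1/(1 − c(1−t)) = 1/(1 − 0.61×0.81) = 1/0.5059 ≈ 1.977.
The tax multiplier is −c × k ≈ −1.206, so ΔY = k × (−c·ΔT) = (−$324.52 billion) / 0.5059 ≈ −$641.5 billion.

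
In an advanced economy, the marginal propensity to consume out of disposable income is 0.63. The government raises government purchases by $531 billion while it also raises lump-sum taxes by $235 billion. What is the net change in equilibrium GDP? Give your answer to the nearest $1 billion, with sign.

Expenditure multiplier = 1/(1 − MPC) = 1/(1 − 0.63) = 1/0.37 ≈ 2.703.
ΔG contributes k·ΔG = (+$531 billion) / 0.37 ≈ +$1,435.1 billion.
ΔT of +$235 billion changes first-round spending by −c·ΔT = −$148.05 billion, contributing k·(−c·ΔT) = (−$148.05 billion) / 0.37 ≈ −$400.1 billion.
Net ΔY = k(ΔG − c·ΔT) = (+$382.95 billion) / 0.37 = +$1,035 billion.

+$1,035 billion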